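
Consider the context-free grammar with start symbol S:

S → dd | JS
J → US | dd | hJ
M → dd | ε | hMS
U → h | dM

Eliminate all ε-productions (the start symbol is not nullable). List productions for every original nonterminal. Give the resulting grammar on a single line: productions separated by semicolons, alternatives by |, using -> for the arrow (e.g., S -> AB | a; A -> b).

Nullable set: {M}.
Drop M -> ε.
M -> hMS: M nullable, giving hMS | hS.
U -> dM: M nullable, giving d | dM.
Unchanged (no nullable symbols): S -> JS; S -> dd; J -> US; J -> dd; J -> hJ; M -> dd; U -> h.

S -> JS | dd; J -> US | dd | hJ; M -> dd | hS | hMS; U -> d | h | dM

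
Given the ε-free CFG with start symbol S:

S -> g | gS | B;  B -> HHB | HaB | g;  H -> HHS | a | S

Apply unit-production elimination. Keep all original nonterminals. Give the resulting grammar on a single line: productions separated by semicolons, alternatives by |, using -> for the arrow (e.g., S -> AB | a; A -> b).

S -> g | gS | HHB | HaB; B -> g | HHB | HaB; H -> a | g | gS | HHB | HHS | HaB

Unit productions: H->S, S->B.
Unit pairs (A ⇒* B via units): (H,B), (H,S), (S,B).
S: inherits non-unit rules of {B, S} → HHB | HaB | g | gS.
B: inherits non-unit rules of {B} → HHB | HaB | g.
H: inherits non-unit rules of {B, H, S} → HHB | HHS | HaB | a | g | gS.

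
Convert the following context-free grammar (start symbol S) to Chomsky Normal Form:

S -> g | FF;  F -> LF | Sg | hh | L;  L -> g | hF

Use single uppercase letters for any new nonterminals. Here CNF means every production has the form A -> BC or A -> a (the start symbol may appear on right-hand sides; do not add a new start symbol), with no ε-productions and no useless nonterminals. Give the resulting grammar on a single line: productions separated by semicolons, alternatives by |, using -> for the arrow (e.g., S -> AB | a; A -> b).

No ε-productions.
After unit-elimination: S -> g | FF; F -> g | LF | Sg | hF | hh; L -> g | hF.
TERM: introduce A -> g, B -> h and substitute in every rule of length ≥2.

S -> g | FF; A -> g; B -> h; F -> g | BB | BF | LF | SA; L -> g | BF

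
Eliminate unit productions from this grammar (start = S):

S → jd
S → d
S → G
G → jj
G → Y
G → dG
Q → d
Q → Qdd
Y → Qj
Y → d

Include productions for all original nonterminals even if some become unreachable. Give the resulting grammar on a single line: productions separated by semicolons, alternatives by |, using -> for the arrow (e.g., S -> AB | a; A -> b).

Unit productions: G->Y, S->G.
Unit pairs (A ⇒* B via units): (G,Y), (S,G), (S,Y).
S: inherits non-unit rules of {G, S, Y} → Qj | d | dG | jd | jj.
G: inherits non-unit rules of {G, Y} → Qj | d | dG | jj.
Q: inherits non-unit rules of {Q} → Qdd | d.
Y: inherits non-unit rules of {Y} → Qj | d.

S -> d | Qj | dG | jd | jj; G -> d | Qj | dG | jj; Q -> d | Qdd; Y -> d | Qj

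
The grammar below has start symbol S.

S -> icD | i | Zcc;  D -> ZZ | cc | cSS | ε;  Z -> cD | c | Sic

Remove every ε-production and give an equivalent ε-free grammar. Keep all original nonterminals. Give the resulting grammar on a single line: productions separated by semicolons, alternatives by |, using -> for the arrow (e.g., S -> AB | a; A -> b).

Nullable set: {D}.
S -> icD: D nullable, giving ic | icD.
Drop D -> ε.
Z -> cD: D nullable, giving c | cD.
Unchanged (no nullable symbols): S -> Zcc; S -> i; D -> ZZ; D -> cSS; D -> cc; Z -> Sic; Z -> c.

S -> i | ic | Zcc | icD; D -> ZZ | cc | cSS; Z -> c | cD | Sic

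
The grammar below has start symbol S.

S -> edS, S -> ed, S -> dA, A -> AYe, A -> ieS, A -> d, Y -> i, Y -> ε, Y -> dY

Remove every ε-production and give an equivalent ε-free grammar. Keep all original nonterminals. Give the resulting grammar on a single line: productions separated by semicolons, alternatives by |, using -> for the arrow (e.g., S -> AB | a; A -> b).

S -> dA | ed | edS; A -> d | Ae | AYe | ieS; Y -> d | i | dY

Nullable set: {Y}.
A -> AYe: Y nullable, giving AYe | Ae.
Drop Y -> ε.
Y -> dY: Y nullable, giving d | dY.
Unchanged (no nullable symbols): S -> dA; S -> ed; S -> edS; A -> d; A -> ieS; Y -> i.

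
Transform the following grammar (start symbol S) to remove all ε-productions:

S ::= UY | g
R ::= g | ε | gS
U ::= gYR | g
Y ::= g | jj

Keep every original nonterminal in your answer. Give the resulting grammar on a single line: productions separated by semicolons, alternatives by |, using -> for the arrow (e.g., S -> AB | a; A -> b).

S -> g | UY; R -> g | gS; U -> g | gY | gYR; Y -> g | jj

Nullable set: {R}.
Drop R -> ε.
U -> gYR: R nullable, giving gY | gYR.
Unchanged (no nullable symbols): S -> UY; S -> g; R -> g; R -> gS; U -> g; Y -> g; Y -> jj.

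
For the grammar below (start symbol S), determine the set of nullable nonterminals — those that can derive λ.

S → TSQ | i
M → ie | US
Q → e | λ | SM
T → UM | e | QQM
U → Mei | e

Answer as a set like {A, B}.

{Q}

Directly nullable (have an ε-rule): {Q}.
Not nullable: M, S, T, U — each has a terminal in every rule's right-hand side or depends on a non-nullable symbol.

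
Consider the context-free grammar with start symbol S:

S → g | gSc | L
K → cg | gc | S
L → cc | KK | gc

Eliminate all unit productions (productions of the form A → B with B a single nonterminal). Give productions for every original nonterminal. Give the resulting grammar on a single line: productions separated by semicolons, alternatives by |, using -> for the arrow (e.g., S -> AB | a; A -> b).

S -> g | KK | cc | gc | gSc; K -> g | KK | cc | cg | gc | gSc; L -> KK | cc | gc

Unit productions: K->S, S->L.
Unit pairs (A ⇒* B via units): (K,L), (K,S), (S,L).
S: inherits non-unit rules of {L, S} → KK | cc | g | gSc | gc.
K: inherits non-unit rules of {K, L, S} → KK | cc | cg | g | gSc | gc.
L: inherits non-unit rules of {L} → KK | cc | gc.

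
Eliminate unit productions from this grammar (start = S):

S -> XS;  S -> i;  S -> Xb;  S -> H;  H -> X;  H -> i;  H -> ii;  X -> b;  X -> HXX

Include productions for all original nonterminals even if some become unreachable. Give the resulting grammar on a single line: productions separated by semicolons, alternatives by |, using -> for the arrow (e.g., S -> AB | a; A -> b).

Unit productions: H->X, S->H.
Unit pairs (A ⇒* B via units): (H,X), (S,H), (S,X).
S: inherits non-unit rules of {H, S, X} → HXX | XS | Xb | b | i | ii.
H: inherits non-unit rules of {H, X} → HXX | b | i | ii.
X: inherits non-unit rules of {X} → HXX | b.

S -> b | i | XS | Xb | ii | HXX; H -> b | i | ii | HXX; X -> b | HXX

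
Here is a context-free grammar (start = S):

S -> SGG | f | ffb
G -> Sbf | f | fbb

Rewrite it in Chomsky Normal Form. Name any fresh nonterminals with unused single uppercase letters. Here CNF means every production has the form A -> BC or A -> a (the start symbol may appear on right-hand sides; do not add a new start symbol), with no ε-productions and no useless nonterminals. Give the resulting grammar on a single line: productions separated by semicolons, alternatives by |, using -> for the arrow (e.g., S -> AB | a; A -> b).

S -> f | BE | SF; A -> b; B -> f; C -> AA; D -> AB; E -> BA; F -> GG; G -> f | BC | SD

No ε-productions.
No unit productions to eliminate.
TERM: introduce A -> b, B -> f and substitute in every rule of length ≥2.
BIN: G -> BAA becomes G -> BC, C -> AA; G -> SAB becomes G -> SD, D -> AB; S -> BBA becomes S -> BE, E -> BA; S -> SGG becomes S -> SF, F -> GG.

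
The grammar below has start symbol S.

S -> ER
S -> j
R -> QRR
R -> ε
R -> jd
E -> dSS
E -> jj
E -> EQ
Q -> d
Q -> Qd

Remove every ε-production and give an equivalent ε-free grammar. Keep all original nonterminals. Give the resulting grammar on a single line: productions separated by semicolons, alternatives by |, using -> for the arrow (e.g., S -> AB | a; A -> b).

Nullable set: {R}.
S -> ER: R nullable, giving E | ER.
Drop R -> ε.
R -> QRR: R, R nullable, giving Q | QR | QRR.
Unchanged (no nullable symbols): S -> j; E -> EQ; E -> dSS; E -> jj; Q -> Qd; Q -> d; R -> jd.

S -> E | j | ER; E -> EQ | jj | dSS; Q -> d | Qd; R -> Q | QR | jd | QRR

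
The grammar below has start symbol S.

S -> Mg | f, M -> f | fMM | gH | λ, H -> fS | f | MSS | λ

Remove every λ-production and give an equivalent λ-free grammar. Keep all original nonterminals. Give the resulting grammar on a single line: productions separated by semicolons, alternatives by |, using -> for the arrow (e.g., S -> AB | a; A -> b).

Nullable set: {H, M}.
S -> Mg: M nullable, giving Mg | g.
Drop H -> λ.
H -> MSS: M nullable, giving MSS | SS.
Drop M -> λ.
M -> fMM: M, M nullable, giving f | fM | fMM.
M -> gH: H nullable, giving g | gH.
Unchanged (no nullable symbols): S -> f; H -> f; H -> fS; M -> f.

S -> f | g | Mg; H -> f | SS | fS | MSS; M -> f | g | fM | gH | fMM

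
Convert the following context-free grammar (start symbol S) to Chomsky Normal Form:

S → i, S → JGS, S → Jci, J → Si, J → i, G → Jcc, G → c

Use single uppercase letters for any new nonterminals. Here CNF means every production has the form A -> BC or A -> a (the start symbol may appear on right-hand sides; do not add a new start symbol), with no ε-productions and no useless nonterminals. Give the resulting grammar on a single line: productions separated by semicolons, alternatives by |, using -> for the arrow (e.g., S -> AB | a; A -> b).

S -> i | JD | JE; A -> c; B -> i; C -> AA; D -> AB; E -> GS; G -> c | JC; J -> i | SB

No ε-productions.
No unit productions to eliminate.
TERM: introduce A -> c, B -> i and substitute in every rule of length ≥2.
BIN: G -> JAA becomes G -> JC, C -> AA; S -> JAB becomes S -> JD, D -> AB; S -> JGS becomes S -> JE, E -> GS.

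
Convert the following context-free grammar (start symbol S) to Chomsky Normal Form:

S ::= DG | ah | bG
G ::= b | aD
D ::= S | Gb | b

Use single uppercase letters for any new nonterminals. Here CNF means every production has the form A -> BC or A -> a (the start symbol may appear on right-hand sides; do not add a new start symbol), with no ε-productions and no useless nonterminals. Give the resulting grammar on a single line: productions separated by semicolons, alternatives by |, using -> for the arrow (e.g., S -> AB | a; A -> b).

S -> AG | BC | DG; A -> b; B -> a; C -> h; D -> b | AG | BC | DG | GA; G -> b | BD

No ε-productions.
After unit-elimination: S -> DG | ah | bG; D -> b | DG | Gb | ah | bG; G -> b | aD.
TERM: introduce B -> a, A -> b, C -> h and substitute in every rule of length ≥2.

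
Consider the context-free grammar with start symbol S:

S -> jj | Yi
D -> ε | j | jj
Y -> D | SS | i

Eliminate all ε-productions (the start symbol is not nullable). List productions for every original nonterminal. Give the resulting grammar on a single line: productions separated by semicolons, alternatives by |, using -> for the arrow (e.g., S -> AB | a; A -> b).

Nullable set: {D, Y}.
S -> Yi: Y nullable, giving Yi | i.
Drop D -> ε.
Y -> D: D nullable, giving D.
Unchanged (no nullable symbols): S -> jj; D -> j; D -> jj; Y -> SS; Y -> i.

S -> i | Yi | jj; D -> j | jj; Y -> D | i | SS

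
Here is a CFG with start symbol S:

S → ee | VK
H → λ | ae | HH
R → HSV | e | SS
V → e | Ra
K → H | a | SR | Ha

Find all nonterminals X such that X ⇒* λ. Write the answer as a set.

Directly nullable (have an ε-rule): {H}.
K is nullable via K -> H (every symbol on the right is already known nullable).
Not nullable: R, S, V — each has a terminal in every rule's right-hand side or depends on a non-nullable symbol.

{H, K}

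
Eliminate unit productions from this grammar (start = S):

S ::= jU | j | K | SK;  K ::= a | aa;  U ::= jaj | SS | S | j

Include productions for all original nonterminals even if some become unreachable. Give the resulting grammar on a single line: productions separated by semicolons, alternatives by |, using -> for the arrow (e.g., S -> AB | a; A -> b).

Unit productions: S->K, U->S.
Unit pairs (A ⇒* B via units): (S,K), (U,K), (U,S).
S: inherits non-unit rules of {K, S} → SK | a | aa | j | jU.
K: inherits non-unit rules of {K} → a | aa.
U: inherits non-unit rules of {K, S, U} → SK | SS | a | aa | j | jU | jaj.

S -> a | j | SK | aa | jU; K -> a | aa; U -> a | j | SK | SS | aa | jU | jaj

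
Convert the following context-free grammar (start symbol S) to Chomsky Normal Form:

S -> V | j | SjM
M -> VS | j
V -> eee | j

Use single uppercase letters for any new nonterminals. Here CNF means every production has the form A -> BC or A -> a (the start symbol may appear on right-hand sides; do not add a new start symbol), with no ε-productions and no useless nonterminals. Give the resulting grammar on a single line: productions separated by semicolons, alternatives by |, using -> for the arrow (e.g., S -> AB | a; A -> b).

S -> j | BC | SD; A -> j; B -> e; C -> BB; D -> AM; E -> BB; M -> j | VS; V -> j | BE

No ε-productions.
After unit-elimination: S -> j | SjM | eee; M -> j | VS; V -> j | eee.
TERM: introduce B -> e, A -> j and substitute in every rule of length ≥2.
BIN: S -> BBB becomes S -> BC, C -> BB; S -> SAM becomes S -> SD, D -> AM; V -> BBB becomes V -> BE, E -> BB.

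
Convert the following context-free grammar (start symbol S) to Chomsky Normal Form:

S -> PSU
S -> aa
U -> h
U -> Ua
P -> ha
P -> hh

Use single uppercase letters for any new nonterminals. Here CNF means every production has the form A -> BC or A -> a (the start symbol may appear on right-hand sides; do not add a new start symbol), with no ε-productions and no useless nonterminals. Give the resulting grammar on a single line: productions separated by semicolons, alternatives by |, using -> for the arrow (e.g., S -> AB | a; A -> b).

S -> BB | PC; A -> h; B -> a; C -> SU; P -> AA | AB; U -> h | UB

No ε-productions.
No unit productions to eliminate.
TERM: introduce B -> a, A -> h and substitute in every rule of length ≥2.
BIN: S -> PSU becomes S -> PC, C -> SU.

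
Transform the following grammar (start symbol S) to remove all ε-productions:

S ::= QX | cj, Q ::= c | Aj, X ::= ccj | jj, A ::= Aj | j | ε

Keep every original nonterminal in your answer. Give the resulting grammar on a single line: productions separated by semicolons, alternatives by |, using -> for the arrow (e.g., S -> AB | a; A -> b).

Nullable set: {A}.
Drop A -> ε.
A -> Aj: A nullable, giving Aj | j.
Q -> Aj: A nullable, giving Aj | j.
Unchanged (no nullable symbols): S -> QX; S -> cj; A -> j; Q -> c; X -> ccj; X -> jj.

S -> QX | cj; A -> j | Aj; Q -> c | j | Aj; X -> jj | ccj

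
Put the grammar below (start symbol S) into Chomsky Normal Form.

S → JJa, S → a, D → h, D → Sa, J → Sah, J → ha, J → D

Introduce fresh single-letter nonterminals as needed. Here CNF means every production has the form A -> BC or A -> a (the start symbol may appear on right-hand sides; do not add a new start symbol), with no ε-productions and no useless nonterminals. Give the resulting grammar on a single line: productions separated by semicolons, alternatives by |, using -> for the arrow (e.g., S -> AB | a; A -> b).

No ε-productions.
After unit-elimination: S -> a | JJa; D -> h | Sa; J -> h | Sa | ha | Sah.
TERM: introduce A -> a, B -> h and substitute in every rule of length ≥2.
BIN: J -> SAB becomes J -> SC, C -> AB; S -> JJA becomes S -> JE, E -> JA.
Drop unreachable/unproductive: D.

S -> a | JE; A -> a; B -> h; C -> AB; E -> JA; J -> h | BA | SA | SC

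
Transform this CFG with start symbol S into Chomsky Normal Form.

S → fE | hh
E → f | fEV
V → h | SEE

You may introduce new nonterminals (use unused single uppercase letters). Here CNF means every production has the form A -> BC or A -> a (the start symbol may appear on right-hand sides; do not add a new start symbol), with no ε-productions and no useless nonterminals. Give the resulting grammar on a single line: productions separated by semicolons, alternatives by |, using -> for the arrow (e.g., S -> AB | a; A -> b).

S -> AE | BB; A -> f; B -> h; C -> EV; D -> EE; E -> f | AC; V -> h | SD

No ε-productions.
No unit productions to eliminate.
TERM: introduce A -> f, B -> h and substitute in every rule of length ≥2.
BIN: E -> AEV becomes E -> AC, C -> EV; V -> SEE becomes V -> SD, D -> EE.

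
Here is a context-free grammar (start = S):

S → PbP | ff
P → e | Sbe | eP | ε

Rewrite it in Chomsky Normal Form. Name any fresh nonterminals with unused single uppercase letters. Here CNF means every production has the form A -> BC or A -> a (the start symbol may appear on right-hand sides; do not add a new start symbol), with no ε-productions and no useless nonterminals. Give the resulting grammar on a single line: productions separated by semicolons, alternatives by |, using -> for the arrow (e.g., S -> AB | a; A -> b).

S -> b | AP | CC | PA | PE; A -> b; B -> e; C -> f; D -> AB; E -> AP; P -> e | BP | SD

Nullable: {P}; after ε-elimination: S -> b | Pb | bP | ff | PbP; P -> e | eP | Sbe.
No unit productions to eliminate.
TERM: introduce A -> b, B -> e, C -> f and substitute in every rule of length ≥2.
BIN: P -> SAB becomes P -> SD, D -> AB; S -> PAP becomes S -> PE, E -> AP.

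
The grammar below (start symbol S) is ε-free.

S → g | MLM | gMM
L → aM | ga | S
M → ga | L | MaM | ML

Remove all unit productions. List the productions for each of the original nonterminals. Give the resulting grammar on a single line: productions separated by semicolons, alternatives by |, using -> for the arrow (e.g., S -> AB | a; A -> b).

S -> g | MLM | gMM; L -> g | aM | ga | MLM | gMM; M -> g | ML | aM | ga | MLM | MaM | gMM

Unit productions: L->S, M->L.
Unit pairs (A ⇒* B via units): (L,S), (M,L), (M,S).
S: inherits non-unit rules of {S} → MLM | g | gMM.
L: inherits non-unit rules of {L, S} → MLM | aM | g | gMM | ga.
M: inherits non-unit rules of {L, M, S} → ML | MLM | MaM | aM | g | gMM | ga.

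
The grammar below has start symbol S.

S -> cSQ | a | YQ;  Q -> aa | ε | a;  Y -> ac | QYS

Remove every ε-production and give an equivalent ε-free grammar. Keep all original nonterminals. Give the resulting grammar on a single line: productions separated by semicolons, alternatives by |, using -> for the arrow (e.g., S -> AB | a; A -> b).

S -> Y | a | YQ | cS | cSQ; Q -> a | aa; Y -> YS | ac | QYS

Nullable set: {Q}.
S -> YQ: Q nullable, giving Y | YQ.
S -> cSQ: Q nullable, giving cS | cSQ.
Drop Q -> ε.
Y -> QYS: Q nullable, giving QYS | YS.
Unchanged (no nullable symbols): S -> a; Q -> a; Q -> aa; Y -> ac.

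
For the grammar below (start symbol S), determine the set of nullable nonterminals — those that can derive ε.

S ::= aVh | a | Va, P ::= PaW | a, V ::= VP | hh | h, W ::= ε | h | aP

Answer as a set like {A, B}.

Directly nullable (have an ε-rule): {W}.
Not nullable: P, S, V — each has a terminal in every rule's right-hand side or depends on a non-nullable symbol.

{W}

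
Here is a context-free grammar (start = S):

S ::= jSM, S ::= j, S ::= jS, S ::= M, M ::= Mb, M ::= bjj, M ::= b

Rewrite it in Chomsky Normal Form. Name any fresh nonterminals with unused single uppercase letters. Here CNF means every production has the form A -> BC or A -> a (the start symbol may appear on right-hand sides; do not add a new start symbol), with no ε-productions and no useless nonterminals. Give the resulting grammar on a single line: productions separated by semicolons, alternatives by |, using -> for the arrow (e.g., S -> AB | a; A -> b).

No ε-productions.
After unit-elimination: S -> b | j | Mb | jS | bjj | jSM; M -> b | Mb | bjj.
TERM: introduce A -> b, B -> j and substitute in every rule of length ≥2.
BIN: M -> ABB becomes M -> AC, C -> BB; S -> ABB becomes S -> AD, D -> BB; S -> BSM becomes S -> BE, E -> SM.

S -> b | j | AD | BE | BS | MA; A -> b; B -> j; C -> BB; D -> BB; E -> SM; M -> b | AC | MA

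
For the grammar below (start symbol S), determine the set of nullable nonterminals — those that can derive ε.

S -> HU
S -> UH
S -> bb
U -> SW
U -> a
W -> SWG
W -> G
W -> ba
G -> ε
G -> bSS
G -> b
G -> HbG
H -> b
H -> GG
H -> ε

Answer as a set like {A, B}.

{G, H, W}

Directly nullable (have an ε-rule): {G, H}.
W is nullable via W -> G (every symbol on the right is already known nullable).
Not nullable: S, U — each has a terminal in every rule's right-hand side or depends on a non-nullable symbol.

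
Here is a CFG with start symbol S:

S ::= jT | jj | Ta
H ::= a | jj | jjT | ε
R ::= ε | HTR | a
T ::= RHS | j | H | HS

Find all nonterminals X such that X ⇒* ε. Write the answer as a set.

{H, R, T}

Directly nullable (have an ε-rule): {H, R}.
T is nullable via T -> H (every symbol on the right is already known nullable).
Not nullable: S — each has a terminal in every rule's right-hand side or depends on a non-nullable symbol.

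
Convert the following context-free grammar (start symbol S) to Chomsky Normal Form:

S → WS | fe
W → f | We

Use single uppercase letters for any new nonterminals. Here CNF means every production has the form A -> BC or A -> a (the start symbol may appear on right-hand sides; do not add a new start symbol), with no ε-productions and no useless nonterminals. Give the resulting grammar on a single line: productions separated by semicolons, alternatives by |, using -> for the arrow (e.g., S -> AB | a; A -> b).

S -> AB | WS; A -> f; B -> e; W -> f | WB

No ε-productions.
No unit productions to eliminate.
TERM: introduce B -> e, A -> f and substitute in every rule of length ≥2.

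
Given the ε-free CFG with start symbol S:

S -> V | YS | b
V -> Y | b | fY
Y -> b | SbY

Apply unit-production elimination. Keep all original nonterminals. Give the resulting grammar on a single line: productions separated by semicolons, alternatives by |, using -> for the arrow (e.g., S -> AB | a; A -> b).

S -> b | YS | fY | SbY; V -> b | fY | SbY; Y -> b | SbY

Unit productions: S->V, V->Y.
Unit pairs (A ⇒* B via units): (S,V), (S,Y), (V,Y).
S: inherits non-unit rules of {S, V, Y} → SbY | YS | b | fY.
V: inherits non-unit rules of {V, Y} → SbY | b | fY.
Y: inherits non-unit rules of {Y} → SbY | b.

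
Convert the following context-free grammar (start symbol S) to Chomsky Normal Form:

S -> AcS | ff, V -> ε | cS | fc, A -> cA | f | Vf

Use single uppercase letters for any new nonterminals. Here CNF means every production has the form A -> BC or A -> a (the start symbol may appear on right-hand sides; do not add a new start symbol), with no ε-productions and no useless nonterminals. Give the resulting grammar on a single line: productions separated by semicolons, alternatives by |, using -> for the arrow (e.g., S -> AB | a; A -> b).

Nullable: {V}; after ε-elimination: S -> ff | AcS; A -> f | Vf | cA; V -> cS | fc.
No unit productions to eliminate.
TERM: introduce C -> c, B -> f and substitute in every rule of length ≥2.
BIN: S -> ACS becomes S -> AD, D -> CS.

S -> AD | BB; A -> f | CA | VB; B -> f; C -> c; D -> CS; V -> BC | CS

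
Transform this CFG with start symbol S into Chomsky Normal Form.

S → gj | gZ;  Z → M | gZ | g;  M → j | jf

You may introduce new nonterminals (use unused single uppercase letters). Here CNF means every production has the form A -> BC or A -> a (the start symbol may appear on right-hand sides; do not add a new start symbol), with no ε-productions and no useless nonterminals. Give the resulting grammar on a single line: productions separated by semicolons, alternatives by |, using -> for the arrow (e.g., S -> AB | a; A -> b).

No ε-productions.
After unit-elimination: S -> gZ | gj; M -> j | jf; Z -> g | j | gZ | jf.
TERM: introduce B -> f, C -> g, A -> j and substitute in every rule of length ≥2.
Drop unreachable/unproductive: M.

S -> CA | CZ; A -> j; B -> f; C -> g; Z -> g | j | AB | CZ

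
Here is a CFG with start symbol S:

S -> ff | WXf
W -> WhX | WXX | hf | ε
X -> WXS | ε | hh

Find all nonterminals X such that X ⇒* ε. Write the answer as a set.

{W, X}

Directly nullable (have an ε-rule): {W, X}.
Not nullable: S — each has a terminal in every rule's right-hand side or depends on a non-nullable symbol.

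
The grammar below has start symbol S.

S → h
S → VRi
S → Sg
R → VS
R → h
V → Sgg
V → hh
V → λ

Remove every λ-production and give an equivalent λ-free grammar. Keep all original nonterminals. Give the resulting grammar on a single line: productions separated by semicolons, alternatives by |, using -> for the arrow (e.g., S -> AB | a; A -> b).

Nullable set: {V}.
S -> VRi: V nullable, giving Ri | VRi.
R -> VS: V nullable, giving S | VS.
Drop V -> λ.
Unchanged (no nullable symbols): S -> Sg; S -> h; R -> h; V -> Sgg; V -> hh.

S -> h | Ri | Sg | VRi; R -> S | h | VS; V -> hh | Sgg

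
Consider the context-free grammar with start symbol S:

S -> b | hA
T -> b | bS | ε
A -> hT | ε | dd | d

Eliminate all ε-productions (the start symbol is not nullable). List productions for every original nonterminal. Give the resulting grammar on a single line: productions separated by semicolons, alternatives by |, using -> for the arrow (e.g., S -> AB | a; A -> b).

Nullable set: {A, T}.
S -> hA: A nullable, giving h | hA.
Drop A -> ε.
A -> hT: T nullable, giving h | hT.
Drop T -> ε.
Unchanged (no nullable symbols): S -> b; A -> d; A -> dd; T -> b; T -> bS.

S -> b | h | hA; A -> d | h | dd | hT; T -> b | bS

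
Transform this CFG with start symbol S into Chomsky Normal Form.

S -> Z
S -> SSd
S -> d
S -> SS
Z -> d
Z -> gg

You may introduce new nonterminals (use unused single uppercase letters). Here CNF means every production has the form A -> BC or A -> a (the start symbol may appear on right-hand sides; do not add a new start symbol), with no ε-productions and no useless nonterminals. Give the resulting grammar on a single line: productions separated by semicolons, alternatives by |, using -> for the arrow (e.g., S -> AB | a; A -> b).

No ε-productions.
After unit-elimination: S -> d | SS | gg | SSd; Z -> d | gg.
TERM: introduce A -> d, B -> g and substitute in every rule of length ≥2.
BIN: S -> SSA becomes S -> SC, C -> SA.
Drop unreachable/unproductive: Z.

S -> d | BB | SC | SS; A -> d; B -> g; C -> SA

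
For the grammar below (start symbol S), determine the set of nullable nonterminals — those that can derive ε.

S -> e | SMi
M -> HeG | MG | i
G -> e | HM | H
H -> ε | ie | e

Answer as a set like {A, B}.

{G, H}

Directly nullable (have an ε-rule): {H}.
G is nullable via G -> H (every symbol on the right is already known nullable).
Not nullable: M, S — each has a terminal in every rule's right-hand side or depends on a non-nullable symbol.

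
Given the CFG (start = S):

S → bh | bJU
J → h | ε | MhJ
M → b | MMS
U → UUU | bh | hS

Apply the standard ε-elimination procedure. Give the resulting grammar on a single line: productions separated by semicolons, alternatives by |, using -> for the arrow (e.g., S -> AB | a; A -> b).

S -> bU | bh | bJU; J -> h | Mh | MhJ; M -> b | MMS; U -> bh | hS | UUU

Nullable set: {J}.
S -> bJU: J nullable, giving bJU | bU.
Drop J -> ε.
J -> MhJ: J nullable, giving Mh | MhJ.
Unchanged (no nullable symbols): S -> bh; J -> h; M -> MMS; M -> b; U -> UUU; U -> bh; U -> hS.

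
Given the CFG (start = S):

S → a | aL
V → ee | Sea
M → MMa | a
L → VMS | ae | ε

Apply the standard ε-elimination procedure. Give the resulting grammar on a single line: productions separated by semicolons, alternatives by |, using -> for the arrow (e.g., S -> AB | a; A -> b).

S -> a | aL; L -> ae | VMS; M -> a | MMa; V -> ee | Sea

Nullable set: {L}.
S -> aL: L nullable, giving a | aL.
Drop L -> ε.
Unchanged (no nullable symbols): S -> a; L -> VMS; L -> ae; M -> MMa; M -> a; V -> Sea; V -> ee.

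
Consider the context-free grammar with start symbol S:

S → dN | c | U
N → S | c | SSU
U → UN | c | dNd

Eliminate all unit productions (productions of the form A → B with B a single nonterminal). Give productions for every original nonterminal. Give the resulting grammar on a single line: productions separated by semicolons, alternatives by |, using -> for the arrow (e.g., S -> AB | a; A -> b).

S -> c | UN | dN | dNd; N -> c | UN | dN | SSU | dNd; U -> c | UN | dNd

Unit productions: N->S, S->U.
Unit pairs (A ⇒* B via units): (N,S), (N,U), (S,U).
S: inherits non-unit rules of {S, U} → UN | c | dN | dNd.
N: inherits non-unit rules of {N, S, U} → SSU | UN | c | dN | dNd.
U: inherits non-unit rules of {U} → UN | c | dNd.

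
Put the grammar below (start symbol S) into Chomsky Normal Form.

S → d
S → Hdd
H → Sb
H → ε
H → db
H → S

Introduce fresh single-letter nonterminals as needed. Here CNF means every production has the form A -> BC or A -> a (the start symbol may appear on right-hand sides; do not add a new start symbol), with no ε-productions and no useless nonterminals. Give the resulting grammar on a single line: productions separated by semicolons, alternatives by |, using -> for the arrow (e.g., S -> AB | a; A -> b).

S -> d | AA | HD; A -> d; B -> b; C -> AA; D -> AA; H -> d | AA | AB | HC | SB

Nullable: {H}; after ε-elimination: S -> d | dd | Hdd; H -> S | Sb | db.
After unit-elimination: S -> d | dd | Hdd; H -> d | Sb | db | dd | Hdd.
TERM: introduce B -> b, A -> d and substitute in every rule of length ≥2.
BIN: H -> HAA becomes H -> HC, C -> AA; S -> HAA becomes S -> HD, D -> AA.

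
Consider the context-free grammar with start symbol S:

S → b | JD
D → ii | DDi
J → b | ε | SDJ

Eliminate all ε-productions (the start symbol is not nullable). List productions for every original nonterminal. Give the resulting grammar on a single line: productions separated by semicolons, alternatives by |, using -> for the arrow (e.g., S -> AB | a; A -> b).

S -> D | b | JD; D -> ii | DDi; J -> b | SD | SDJ

Nullable set: {J}.
S -> JD: J nullable, giving D | JD.
Drop J -> ε.
J -> SDJ: J nullable, giving SD | SDJ.
Unchanged (no nullable symbols): S -> b; D -> DDi; D -> ii; J -> b.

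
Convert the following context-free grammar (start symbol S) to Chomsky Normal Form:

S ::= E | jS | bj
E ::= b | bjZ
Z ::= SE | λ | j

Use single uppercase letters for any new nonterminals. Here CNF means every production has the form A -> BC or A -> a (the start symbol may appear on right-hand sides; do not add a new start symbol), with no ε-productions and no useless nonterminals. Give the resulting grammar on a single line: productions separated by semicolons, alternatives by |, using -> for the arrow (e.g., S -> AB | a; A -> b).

Nullable: {Z}; after ε-elimination: S -> E | bj | jS; E -> b | bj | bjZ; Z -> j | SE.
After unit-elimination: S -> b | bj | jS | bjZ; E -> b | bj | bjZ; Z -> j | SE.
TERM: introduce A -> b, B -> j and substitute in every rule of length ≥2.
BIN: E -> ABZ becomes E -> AC, C -> BZ; S -> ABZ becomes S -> AD, D -> BZ.

S -> b | AB | AD | BS; A -> b; B -> j; C -> BZ; D -> BZ; E -> b | AB | AC; Z -> j | SE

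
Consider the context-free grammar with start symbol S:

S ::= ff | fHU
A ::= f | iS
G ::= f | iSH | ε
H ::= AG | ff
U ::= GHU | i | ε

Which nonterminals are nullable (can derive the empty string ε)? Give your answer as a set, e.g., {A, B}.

{G, U}

Directly nullable (have an ε-rule): {G, U}.
Not nullable: A, H, S — each has a terminal in every rule's right-hand side or depends on a non-nullable symbol.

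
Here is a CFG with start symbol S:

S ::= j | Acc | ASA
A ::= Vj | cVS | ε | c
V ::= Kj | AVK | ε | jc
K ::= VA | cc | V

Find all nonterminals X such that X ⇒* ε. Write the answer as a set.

Directly nullable (have an ε-rule): {A, V}.
K is nullable via K -> V (every symbol on the right is already known nullable).
Not nullable: S — each has a terminal in every rule's right-hand side or depends on a non-nullable symbol.

{A, K, V}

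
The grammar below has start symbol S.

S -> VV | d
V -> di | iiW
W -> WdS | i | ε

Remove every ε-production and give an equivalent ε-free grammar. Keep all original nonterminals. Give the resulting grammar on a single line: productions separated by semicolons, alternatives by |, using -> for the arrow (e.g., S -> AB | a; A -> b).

S -> d | VV; V -> di | ii | iiW; W -> i | dS | WdS

Nullable set: {W}.
V -> iiW: W nullable, giving ii | iiW.
Drop W -> ε.
W -> WdS: W nullable, giving WdS | dS.
Unchanged (no nullable symbols): S -> VV; S -> d; V -> di; W -> i.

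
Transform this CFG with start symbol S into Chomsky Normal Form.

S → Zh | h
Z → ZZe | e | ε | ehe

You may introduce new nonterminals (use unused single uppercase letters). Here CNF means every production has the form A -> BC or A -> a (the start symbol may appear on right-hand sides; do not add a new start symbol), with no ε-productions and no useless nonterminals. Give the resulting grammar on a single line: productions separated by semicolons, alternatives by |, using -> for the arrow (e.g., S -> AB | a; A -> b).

Nullable: {Z}; after ε-elimination: S -> h | Zh; Z -> e | Ze | ZZe | ehe.
No unit productions to eliminate.
TERM: introduce B -> e, A -> h and substitute in every rule of length ≥2.
BIN: Z -> BAB becomes Z -> BC, C -> AB; Z -> ZZB becomes Z -> ZD, D -> ZB.

S -> h | ZA; A -> h; B -> e; C -> AB; D -> ZB; Z -> e | BC | ZB | ZD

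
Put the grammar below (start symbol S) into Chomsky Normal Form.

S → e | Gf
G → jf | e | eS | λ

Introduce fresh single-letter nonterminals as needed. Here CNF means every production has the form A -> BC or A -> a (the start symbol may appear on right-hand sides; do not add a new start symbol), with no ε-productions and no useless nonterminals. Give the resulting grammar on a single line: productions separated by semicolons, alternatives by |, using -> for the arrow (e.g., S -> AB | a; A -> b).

S -> e | f | GC; A -> e; B -> j; C -> f; G -> e | AS | BC

Nullable: {G}; after ε-elimination: S -> e | f | Gf; G -> e | eS | jf.
No unit productions to eliminate.
TERM: introduce A -> e, C -> f, B -> j and substitute in every rule of length ≥2.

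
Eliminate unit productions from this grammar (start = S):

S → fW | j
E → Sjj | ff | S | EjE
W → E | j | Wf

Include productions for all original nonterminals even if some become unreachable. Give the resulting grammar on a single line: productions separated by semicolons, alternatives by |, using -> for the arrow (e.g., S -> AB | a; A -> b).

S -> j | fW; E -> j | fW | ff | EjE | Sjj; W -> j | Wf | fW | ff | EjE | Sjj

Unit productions: E->S, W->E.
Unit pairs (A ⇒* B via units): (E,S), (W,E), (W,S).
S: inherits non-unit rules of {S} → fW | j.
E: inherits non-unit rules of {E, S} → EjE | Sjj | fW | ff | j.
W: inherits non-unit rules of {E, S, W} → EjE | Sjj | Wf | fW | ff | j.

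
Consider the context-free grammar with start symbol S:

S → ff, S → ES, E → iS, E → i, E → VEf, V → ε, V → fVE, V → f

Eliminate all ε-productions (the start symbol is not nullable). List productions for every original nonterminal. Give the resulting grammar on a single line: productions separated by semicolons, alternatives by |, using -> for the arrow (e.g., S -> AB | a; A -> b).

S -> ES | ff; E -> i | Ef | iS | VEf; V -> f | fE | fVE

Nullable set: {V}.
E -> VEf: V nullable, giving Ef | VEf.
Drop V -> ε.
V -> fVE: V nullable, giving fE | fVE.
Unchanged (no nullable symbols): S -> ES; S -> ff; E -> i; E -> iS; V -> f.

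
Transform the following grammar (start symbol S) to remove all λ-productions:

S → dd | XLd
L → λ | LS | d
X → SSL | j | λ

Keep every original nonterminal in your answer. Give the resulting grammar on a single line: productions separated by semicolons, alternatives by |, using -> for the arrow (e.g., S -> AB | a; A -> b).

S -> d | Ld | Xd | dd | XLd; L -> S | d | LS; X -> j | SS | SSL

Nullable set: {L, X}.
S -> XLd: X, L nullable, giving Ld | XLd | Xd | d.
Drop L -> λ.
L -> LS: L nullable, giving LS | S.
Drop X -> λ.
X -> SSL: L nullable, giving SS | SSL.
Unchanged (no nullable symbols): S -> dd; L -> d; X -> j.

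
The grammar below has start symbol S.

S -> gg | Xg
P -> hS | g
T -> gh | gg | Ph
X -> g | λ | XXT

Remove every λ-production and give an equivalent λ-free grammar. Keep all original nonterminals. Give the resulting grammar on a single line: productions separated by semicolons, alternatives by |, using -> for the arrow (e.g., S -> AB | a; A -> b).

Nullable set: {X}.
S -> Xg: X nullable, giving Xg | g.
Drop X -> λ.
X -> XXT: X, X nullable, giving T | XT | XXT.
Unchanged (no nullable symbols): S -> gg; P -> g; P -> hS; T -> Ph; T -> gg; T -> gh; X -> g.

S -> g | Xg | gg; P -> g | hS; T -> Ph | gg | gh; X -> T | g | XT | XXT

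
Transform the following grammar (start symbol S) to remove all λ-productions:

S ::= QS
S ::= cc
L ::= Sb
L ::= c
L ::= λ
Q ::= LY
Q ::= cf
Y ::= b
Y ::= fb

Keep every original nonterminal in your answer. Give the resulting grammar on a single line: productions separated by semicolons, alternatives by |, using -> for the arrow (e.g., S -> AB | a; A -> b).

Nullable set: {L}.
Drop L -> λ.
Q -> LY: L nullable, giving LY | Y.
Unchanged (no nullable symbols): S -> QS; S -> cc; L -> Sb; L -> c; Q -> cf; Y -> b; Y -> fb.

S -> QS | cc; L -> c | Sb; Q -> Y | LY | cf; Y -> b | fb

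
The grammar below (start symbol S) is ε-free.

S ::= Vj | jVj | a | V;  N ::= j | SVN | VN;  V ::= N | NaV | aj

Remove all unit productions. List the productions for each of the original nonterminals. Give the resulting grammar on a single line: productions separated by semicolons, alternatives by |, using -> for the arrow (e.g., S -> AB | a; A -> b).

S -> a | j | VN | Vj | aj | NaV | SVN | jVj; N -> j | VN | SVN; V -> j | VN | aj | NaV | SVN

Unit productions: S->V, V->N.
Unit pairs (A ⇒* B via units): (S,N), (S,V), (V,N).
S: inherits non-unit rules of {N, S, V} → NaV | SVN | VN | Vj | a | aj | j | jVj.
N: inherits non-unit rules of {N} → SVN | VN | j.
V: inherits non-unit rules of {N, V} → NaV | SVN | VN | aj | j.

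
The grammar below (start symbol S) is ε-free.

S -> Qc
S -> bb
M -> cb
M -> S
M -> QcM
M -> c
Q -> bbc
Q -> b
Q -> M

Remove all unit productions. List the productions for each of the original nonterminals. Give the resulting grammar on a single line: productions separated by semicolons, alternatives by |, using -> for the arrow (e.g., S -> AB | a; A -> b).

Unit productions: M->S, Q->M.
Unit pairs (A ⇒* B via units): (M,S), (Q,M), (Q,S).
S: inherits non-unit rules of {S} → Qc | bb.
M: inherits non-unit rules of {M, S} → Qc | QcM | bb | c | cb.
Q: inherits non-unit rules of {M, Q, S} → Qc | QcM | b | bb | bbc | c | cb.

S -> Qc | bb; M -> c | Qc | bb | cb | QcM; Q -> b | c | Qc | bb | cb | QcM | bbc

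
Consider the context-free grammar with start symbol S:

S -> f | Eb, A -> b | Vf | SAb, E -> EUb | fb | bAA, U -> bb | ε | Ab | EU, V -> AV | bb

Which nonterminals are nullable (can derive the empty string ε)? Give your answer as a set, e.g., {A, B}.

Directly nullable (have an ε-rule): {U}.
Not nullable: A, E, S, V — each has a terminal in every rule's right-hand side or depends on a non-nullable symbol.

{U}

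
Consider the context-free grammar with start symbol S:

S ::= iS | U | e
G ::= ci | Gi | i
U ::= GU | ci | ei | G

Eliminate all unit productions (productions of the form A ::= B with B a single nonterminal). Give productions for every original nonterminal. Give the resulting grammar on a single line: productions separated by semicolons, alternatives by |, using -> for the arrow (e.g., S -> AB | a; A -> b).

S -> e | i | GU | Gi | ci | ei | iS; G -> i | Gi | ci; U -> i | GU | Gi | ci | ei

Unit productions: S->U, U->G.
Unit pairs (A ⇒* B via units): (S,G), (S,U), (U,G).
S: inherits non-unit rules of {G, S, U} → GU | Gi | ci | e | ei | i | iS.
G: inherits non-unit rules of {G} → Gi | ci | i.
U: inherits non-unit rules of {G, U} → GU | Gi | ci | ei | i.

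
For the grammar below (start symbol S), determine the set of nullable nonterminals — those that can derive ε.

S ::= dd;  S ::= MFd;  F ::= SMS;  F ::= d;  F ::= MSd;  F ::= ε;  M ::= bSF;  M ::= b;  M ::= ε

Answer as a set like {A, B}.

Directly nullable (have an ε-rule): {F, M}.
Not nullable: S — each has a terminal in every rule's right-hand side or depends on a non-nullable symbol.

{F, M}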